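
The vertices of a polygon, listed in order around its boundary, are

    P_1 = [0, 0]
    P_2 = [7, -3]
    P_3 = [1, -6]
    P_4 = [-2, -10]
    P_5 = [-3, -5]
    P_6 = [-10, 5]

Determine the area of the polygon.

Apply the surveyor's formula: 2A = Σ (x_i·y_{i+1} − x_{i+1}·y_i), indices taken mod 6.
Σ = (0) + (-39) + (-22) + (-20) + (-65) + (0) = -146
Area = |Σ|/2 = 73.

73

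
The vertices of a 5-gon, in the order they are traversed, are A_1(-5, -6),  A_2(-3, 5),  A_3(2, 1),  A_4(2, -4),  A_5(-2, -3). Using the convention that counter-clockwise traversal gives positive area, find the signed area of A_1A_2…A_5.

-41.5

Σ = (-43) + (-13) + (-10) + (-14) + (-3) = -83
Signed area = Σ/2 = -41.5 (negative ⇒ clockwise traversal).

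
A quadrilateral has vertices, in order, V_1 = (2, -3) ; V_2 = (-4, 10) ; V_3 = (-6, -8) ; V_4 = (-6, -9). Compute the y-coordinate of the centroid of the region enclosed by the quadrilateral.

Apply Gauss's area formula. First the cross-terms c_i = x_i·y_{i+1} − x_{i+1}·y_i:
  8, 92, 6, 36  ⇒  2A = 142, A = 71.
Then Σ (y_i + y_{i+1})·c_i = -294, so ȳ = -294 / (6·71) = -49/71.

-49/71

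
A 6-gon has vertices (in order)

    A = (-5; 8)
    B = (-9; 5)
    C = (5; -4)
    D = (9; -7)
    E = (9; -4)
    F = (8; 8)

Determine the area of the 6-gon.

Apply the shoelace (surveyor's) formula: 2A = Σ (x_i·y_{i+1} − x_{i+1}·y_i), indices taken mod 6.
Σ = (47) + (11) + (1) + (27) + (104) + (104) = 294
Area = |Σ|/2 = 147.

147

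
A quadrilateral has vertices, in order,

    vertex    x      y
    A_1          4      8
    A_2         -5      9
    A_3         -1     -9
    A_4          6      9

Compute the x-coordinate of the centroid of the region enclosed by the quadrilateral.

-5/51

Apply the shoelace (surveyor's) formula. First the cross-terms c_i = x_i·y_{i+1} − x_{i+1}·y_i:
  76, 54, 45, 12  ⇒  2A = 187, A = 93.5.
Then Σ (x_i + x_{i+1})·c_i = -55, so x̄ = -55 / (6·93.5) = -5/51.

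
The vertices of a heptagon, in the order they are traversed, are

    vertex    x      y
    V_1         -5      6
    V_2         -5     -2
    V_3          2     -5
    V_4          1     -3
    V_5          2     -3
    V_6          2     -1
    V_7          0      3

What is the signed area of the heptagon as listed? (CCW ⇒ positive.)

48

Apply Gauss's area formula: 2A = Σ (x_i·y_{i+1} − x_{i+1}·y_i), indices taken mod 7.
Cross-terms: 40, 29, -1, 3, 4, 6, 15  ⇒  Σ = 96
Signed area = Σ/2 = 48 (positive ⇒ counter-clockwise traversal).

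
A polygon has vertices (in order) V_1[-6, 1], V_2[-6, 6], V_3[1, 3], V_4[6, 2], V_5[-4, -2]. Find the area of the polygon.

Apply the shoelace formula: 2A = Σ (x_i·y_{i+1} − x_{i+1}·y_i), indices taken mod 5.
Cross-terms: -30, -24, -16, -4, -16  ⇒  Σ = -90
Area = |Σ|/2 = 45.

45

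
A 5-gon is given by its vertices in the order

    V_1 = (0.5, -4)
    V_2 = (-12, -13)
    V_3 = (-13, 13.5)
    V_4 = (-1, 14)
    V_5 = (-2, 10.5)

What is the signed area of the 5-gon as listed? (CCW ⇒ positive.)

-266.875

Apply the shoelace formula: 2A = Σ (x_i·y_{i+1} − x_{i+1}·y_i), indices taken mod 5.
Cross-terms: -54.5, -331, -168.5, 17.5, 2.75  ⇒  Σ = -533.75
Signed area = Σ/2 = -266.875 (negative ⇒ clockwise traversal).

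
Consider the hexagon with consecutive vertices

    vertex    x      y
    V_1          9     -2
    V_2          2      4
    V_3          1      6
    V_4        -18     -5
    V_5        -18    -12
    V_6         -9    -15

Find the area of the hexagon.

Apply the surveyor's formula: 2A = Σ (x_i·y_{i+1} − x_{i+1}·y_i), indices taken mod 6.
Cross-terms: 40, 8, 103, 126, 162, 153  ⇒  Σ = 592
Area = |Σ|/2 = 296.

296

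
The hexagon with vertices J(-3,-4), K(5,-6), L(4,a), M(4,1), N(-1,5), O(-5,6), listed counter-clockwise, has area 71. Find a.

-2

Write out the shoelace sum; only the two edges meeting at L involve a:
2·Area = [(5·a − 4·(-6)) + (4·1 − 4·a)] + 116
       = 1·a + 144 = 142
⇒ a = -2.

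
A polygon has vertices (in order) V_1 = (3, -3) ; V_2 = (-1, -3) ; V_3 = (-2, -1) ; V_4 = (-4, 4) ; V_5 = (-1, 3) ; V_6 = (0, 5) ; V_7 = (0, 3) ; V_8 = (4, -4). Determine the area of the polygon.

27

Apply the shoelace formula: 2A = Σ (x_i·y_{i+1} − x_{i+1}·y_i), indices taken mod 8.
Cross-terms: -12, -5, -12, -8, -5, 0, -12, 0  ⇒  Σ = -54
Area = |Σ|/2 = 27.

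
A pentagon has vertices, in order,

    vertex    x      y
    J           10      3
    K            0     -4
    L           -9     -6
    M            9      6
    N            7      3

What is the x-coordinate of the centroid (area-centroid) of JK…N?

469/300

Apply Gauss's area formula. First the cross-terms c_i = x_i·y_{i+1} − x_{i+1}·y_i:
  -40, -36, 0, -15, -9  ⇒  2A = -100, A = -50.
Then Σ (x_i + x_{i+1})·c_i = -469, so x̄ = -469 / (6·(-50)) = 469/300.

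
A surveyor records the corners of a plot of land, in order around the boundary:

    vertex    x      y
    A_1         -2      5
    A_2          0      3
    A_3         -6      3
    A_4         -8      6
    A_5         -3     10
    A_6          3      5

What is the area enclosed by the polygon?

41

Apply the shoelace formula: 2A = Σ (x_i·y_{i+1} − x_{i+1}·y_i), indices taken mod 6.
Σ = (-6) + (18) + (-12) + (-62) + (-45) + (25) = -82
Area = |Σ|/2 = 41.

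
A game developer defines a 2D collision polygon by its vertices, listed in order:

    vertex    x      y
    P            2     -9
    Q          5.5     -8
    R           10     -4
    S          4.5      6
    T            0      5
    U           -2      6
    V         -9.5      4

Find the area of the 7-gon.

164.25

Apply Gauss's area formula: 2A = Σ (x_i·y_{i+1} − x_{i+1}·y_i), indices taken mod 7.
Cross-terms: 33.5, 58, 78, 22.5, 10, 49, 77.5  ⇒  Σ = 328.5
Area = |Σ|/2 = 164.25.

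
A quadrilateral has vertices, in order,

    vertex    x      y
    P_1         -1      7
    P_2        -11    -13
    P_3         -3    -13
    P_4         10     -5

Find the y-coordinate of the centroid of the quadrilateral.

-477/101

Apply Gauss's area formula. First the cross-terms c_i = x_i·y_{i+1} − x_{i+1}·y_i:
  90, 104, 145, 65  ⇒  2A = 404, A = 202.
Then Σ (y_i + y_{i+1})·c_i = -5724, so ȳ = -5724 / (6·202) = -477/101.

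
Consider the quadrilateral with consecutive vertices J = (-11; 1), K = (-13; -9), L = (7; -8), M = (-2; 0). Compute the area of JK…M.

130.5

Apply the shoelace (surveyor's) formula: 2A = Σ (x_i·y_{i+1} − x_{i+1}·y_i), indices taken mod 4.
J→K: (-11)(-9) − (-13)(1) = 112
K→L: (-13)(-8) − (7)(-9) = 167
L→M: (7)(0) − (-2)(-8) = -16
M→J: (-2)(1) − (-11)(0) = -2
Σ = 261
Area = |Σ|/2 = 130.5.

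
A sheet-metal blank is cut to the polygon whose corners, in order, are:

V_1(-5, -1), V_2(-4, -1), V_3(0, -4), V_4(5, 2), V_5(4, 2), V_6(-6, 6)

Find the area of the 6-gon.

Apply the shoelace formula: 2A = Σ (x_i·y_{i+1} − x_{i+1}·y_i), indices taken mod 6.
Cross-terms: 1, 16, 20, 2, 36, 36  ⇒  Σ = 111
Area = |Σ|/2 = 55.5.

55.5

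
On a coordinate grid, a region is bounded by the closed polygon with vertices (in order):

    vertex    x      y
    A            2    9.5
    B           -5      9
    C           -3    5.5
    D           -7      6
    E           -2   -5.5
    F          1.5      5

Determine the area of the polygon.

Σ = (65.5) + (-0.5) + (20.5) + (50.5) + (-1.75) + (4.25) = 138.5
Area = |Σ|/2 = 69.25.

69.25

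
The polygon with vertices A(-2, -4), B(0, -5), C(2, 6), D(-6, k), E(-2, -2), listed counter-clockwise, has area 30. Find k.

Write out the shoelace sum; only the two edges meeting at D involve k:
2·Area = [(2·k − (-6)·6) + ((-6)·(-2) − (-2)·k)] + 24
       = 4·k + 72 = 60
⇒ k = -3.

-3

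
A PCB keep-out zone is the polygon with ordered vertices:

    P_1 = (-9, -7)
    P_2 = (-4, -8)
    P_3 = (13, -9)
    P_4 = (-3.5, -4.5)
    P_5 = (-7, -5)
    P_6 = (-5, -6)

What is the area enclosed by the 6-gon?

39

P_1→P_2: (-9)(-8) − (-4)(-7) = 44
P_2→P_3: (-4)(-9) − (13)(-8) = 140
P_3→P_4: (13)(-4.5) − (-3.5)(-9) = -90
P_4→P_5: (-3.5)(-5) − (-7)(-4.5) = -14
P_5→P_6: (-7)(-6) − (-5)(-5) = 17
P_6→P_1: (-5)(-7) − (-9)(-6) = -19
Σ = 78
Area = |Σ|/2 = 39.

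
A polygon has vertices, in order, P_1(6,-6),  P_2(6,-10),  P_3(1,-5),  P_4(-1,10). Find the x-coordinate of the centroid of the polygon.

698/279

Apply Gauss's area formula. First the cross-terms c_i = x_i·y_{i+1} − x_{i+1}·y_i:
  -24, -20, 5, -54  ⇒  2A = -93, A = -46.5.
Then Σ (x_i + x_{i+1})·c_i = -698, so x̄ = -698 / (6·(-46.5)) = 698/279.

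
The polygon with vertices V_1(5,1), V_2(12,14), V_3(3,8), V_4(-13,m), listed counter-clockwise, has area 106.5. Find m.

Write out the shoelace sum; only the two edges meeting at V_4 involve m:
2·Area = [(3·m − (-13)·8) + ((-13)·1 − 5·m)] + 112
       = -2·m + 203 = 213
⇒ m = -5.

-5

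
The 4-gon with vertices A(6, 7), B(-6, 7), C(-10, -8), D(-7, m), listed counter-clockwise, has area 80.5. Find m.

-4

Write out the shoelace sum; only the two edges meeting at D involve m:
2·Area = [((-10)·m − (-7)·(-8)) + ((-7)·7 − 6·m)] + 202
       = -16·m + 97 = 161
⇒ m = -4.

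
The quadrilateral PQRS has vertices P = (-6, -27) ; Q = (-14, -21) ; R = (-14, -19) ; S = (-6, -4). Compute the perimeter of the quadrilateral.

|PQ| = √((-8)² + (6)²) = √100 = 10
|QR| = √((0)² + (2)²) = √4 = 2
|RS| = √((8)² + (15)²) = √289 = 17
|SP| = √((0)² + (-23)²) = √529 = 23
Perimeter = 10 + 2 + 17 + 23 = 52.

52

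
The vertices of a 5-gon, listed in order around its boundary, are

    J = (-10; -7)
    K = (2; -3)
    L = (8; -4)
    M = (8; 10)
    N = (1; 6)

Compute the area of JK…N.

131.5

Apply Gauss's area formula: 2A = Σ (x_i·y_{i+1} − x_{i+1}·y_i), indices taken mod 5.
Σ = (44) + (16) + (112) + (38) + (53) = 263
Area = |Σ|/2 = 131.5.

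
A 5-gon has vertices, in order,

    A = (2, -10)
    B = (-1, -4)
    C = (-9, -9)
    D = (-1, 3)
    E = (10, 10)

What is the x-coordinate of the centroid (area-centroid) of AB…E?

396/241

Apply the shoelace formula. First the cross-terms c_i = x_i·y_{i+1} − x_{i+1}·y_i:
  -18, -27, -36, -40, -120  ⇒  2A = -241, A = -120.5.
Then Σ (x_i + x_{i+1})·c_i = -1188, so x̄ = -1188 / (6·(-120.5)) = 396/241.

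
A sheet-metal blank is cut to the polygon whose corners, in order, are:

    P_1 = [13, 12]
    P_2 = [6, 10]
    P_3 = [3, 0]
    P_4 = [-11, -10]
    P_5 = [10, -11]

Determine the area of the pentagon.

Apply Gauss's area formula: 2A = Σ (x_i·y_{i+1} − x_{i+1}·y_i), indices taken mod 5.
Σ = (58) + (-30) + (-30) + (221) + (263) = 482
Area = |Σ|/2 = 241.

241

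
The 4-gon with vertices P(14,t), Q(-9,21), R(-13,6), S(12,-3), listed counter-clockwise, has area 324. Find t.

The doubled signed area Σ (x_i y_{i+1} − x_{i+1} y_i) is linear in t.
With t=0 it equals 522; the coefficient of t is 21 (from the two edges through P).
So 21·t + 522 = 2·324 = 648 ⇒ t = 6.

6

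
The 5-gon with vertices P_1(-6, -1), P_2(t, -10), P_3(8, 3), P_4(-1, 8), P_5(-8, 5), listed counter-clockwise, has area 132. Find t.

Write out the shoelace sum; only the two edges meeting at P_2 involve t:
2·Area = [((-6)·(-10) − t·(-1)) + (t·3 − 8·(-10))] + 164
       = 4·t + 304 = 264
⇒ t = -10.

-10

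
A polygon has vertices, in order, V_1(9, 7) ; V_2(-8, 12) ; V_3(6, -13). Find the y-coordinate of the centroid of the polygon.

2

Apply the surveyor's formula. First the cross-terms c_i = x_i·y_{i+1} − x_{i+1}·y_i:
  164, 32, 159  ⇒  2A = 355, A = 177.5.
Then Σ (y_i + y_{i+1})·c_i = 2130, so ȳ = 2130 / (6·177.5) = 2.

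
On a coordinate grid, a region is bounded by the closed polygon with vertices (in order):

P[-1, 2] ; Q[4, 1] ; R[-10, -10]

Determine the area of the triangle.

P→Q: (-1)(1) − (4)(2) = -9
Q→R: (4)(-10) − (-10)(1) = -30
R→P: (-10)(2) − (-1)(-10) = -30
Σ = -69
Area = |Σ|/2 = 34.5.

34.5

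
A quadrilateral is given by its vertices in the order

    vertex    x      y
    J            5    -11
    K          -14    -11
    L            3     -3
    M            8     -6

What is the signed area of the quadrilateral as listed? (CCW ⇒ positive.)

-93

Apply Gauss's area formula: 2A = Σ (x_i·y_{i+1} − x_{i+1}·y_i), indices taken mod 4.
J→K: (5)(-11) − (-14)(-11) = -209
K→L: (-14)(-3) − (3)(-11) = 75
L→M: (3)(-6) − (8)(-3) = 6
M→J: (8)(-11) − (5)(-6) = -58
Σ = -186
Signed area = Σ/2 = -93 (negative ⇒ clockwise traversal).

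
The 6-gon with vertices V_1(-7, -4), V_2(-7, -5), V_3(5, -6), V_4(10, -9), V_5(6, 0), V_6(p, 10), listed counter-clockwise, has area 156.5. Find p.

Write out the shoelace sum; only the two edges meeting at V_6 involve p:
2·Area = [(6·10 − p·0) + (p·(-4) − (-7)·10)] + 143
       = -4·p + 273 = 313
⇒ p = -10.

-10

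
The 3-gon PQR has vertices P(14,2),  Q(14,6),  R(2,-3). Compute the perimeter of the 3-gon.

|PQ| = √((0)² + (4)²) = √16 = 4
|QR| = √((-12)² + (-9)²) = √225 = 15
|RP| = √((12)² + (5)²) = √169 = 13
Perimeter = 4 + 15 + 13 = 32.

32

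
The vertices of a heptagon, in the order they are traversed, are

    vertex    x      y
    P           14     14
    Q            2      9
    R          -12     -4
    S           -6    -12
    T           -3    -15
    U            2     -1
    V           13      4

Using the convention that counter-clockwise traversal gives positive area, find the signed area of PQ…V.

Σ = (98) + (100) + (120) + (54) + (33) + (21) + (126) = 552
Signed area = Σ/2 = 276 (positive ⇒ counter-clockwise traversal).

276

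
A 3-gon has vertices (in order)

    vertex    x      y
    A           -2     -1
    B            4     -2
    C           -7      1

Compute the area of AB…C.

Σ = (8) + (-10) + (9) = 7
Area = |Σ|/2 = 3.5.

3.5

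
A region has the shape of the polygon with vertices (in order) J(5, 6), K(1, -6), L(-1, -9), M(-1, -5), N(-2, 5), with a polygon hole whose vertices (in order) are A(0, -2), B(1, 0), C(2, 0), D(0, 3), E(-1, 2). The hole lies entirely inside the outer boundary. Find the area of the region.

Outer boundary:
Apply Gauss's area formula: 2A = Σ (x_i·y_{i+1} − x_{i+1}·y_i), indices taken mod 5.
Σ = (-36) + (-15) + (-4) + (-15) + (-37) = -107
Area = |Σ|/2 = 53.5.
Hole:
Apply the shoelace formula: 2A = Σ (x_i·y_{i+1} − x_{i+1}·y_i), indices taken mod 5.
Σ = (2) + (0) + (6) + (3) + (2) = 13
Area = |Σ|/2 = 6.5.
Net area = 53.5 − 6.5 = 47.

47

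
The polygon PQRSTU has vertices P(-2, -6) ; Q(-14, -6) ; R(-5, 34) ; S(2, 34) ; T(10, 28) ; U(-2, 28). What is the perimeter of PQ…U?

116

|PQ| = √((-12)² + (0)²) = √144 = 12
|QR| = √((9)² + (40)²) = √1681 = 41
|RS| = √((7)² + (0)²) = √49 = 7
|ST| = √((8)² + (-6)²) = √100 = 10
|TU| = √((-12)² + (0)²) = √144 = 12
|UP| = √((0)² + (-34)²) = √1156 = 34
Perimeter = 12 + 41 + 7 + 10 + 12 + 34 = 116.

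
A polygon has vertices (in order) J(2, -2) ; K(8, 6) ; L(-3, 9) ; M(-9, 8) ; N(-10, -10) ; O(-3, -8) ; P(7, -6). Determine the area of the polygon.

Cross-terms: 28, 90, 57, 170, 50, 74, -2  ⇒  Σ = 467
Area = |Σ|/2 = 233.5.

233.5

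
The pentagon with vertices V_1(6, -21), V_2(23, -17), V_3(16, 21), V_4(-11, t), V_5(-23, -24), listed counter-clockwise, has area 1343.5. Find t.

Write out the shoelace sum; only the two edges meeting at V_4 involve t:
2·Area = [(16·t − (-11)·21) + ((-11)·(-24) − (-23)·t)] + 1763
       = 39·t + 2258 = 2687
⇒ t = 11.

11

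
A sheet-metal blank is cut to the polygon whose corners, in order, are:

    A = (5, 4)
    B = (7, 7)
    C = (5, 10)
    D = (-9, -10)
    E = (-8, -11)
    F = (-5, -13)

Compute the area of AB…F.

Apply Gauss's area formula: 2A = Σ (x_i·y_{i+1} − x_{i+1}·y_i), indices taken mod 6.
Σ = (7) + (35) + (40) + (19) + (49) + (45) = 195
Area = |Σ|/2 = 97.5.

97.5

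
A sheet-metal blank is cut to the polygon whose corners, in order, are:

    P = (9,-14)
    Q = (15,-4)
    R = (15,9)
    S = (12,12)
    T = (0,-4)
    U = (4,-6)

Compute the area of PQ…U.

Apply the surveyor's formula: 2A = Σ (x_i·y_{i+1} − x_{i+1}·y_i), indices taken mod 6.
Σ = (174) + (195) + (72) + (-48) + (16) + (-2) = 407
Area = |Σ|/2 = 203.5.

203.5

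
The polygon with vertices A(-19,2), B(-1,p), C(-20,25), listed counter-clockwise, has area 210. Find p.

The doubled signed area Σ (x_i y_{i+1} − x_{i+1} y_i) is linear in p.
With p=0 it equals 412; the coefficient of p is 1 (from the two edges through B).
So 1·p + 412 = 2·210 = 420 ⇒ p = 8.

8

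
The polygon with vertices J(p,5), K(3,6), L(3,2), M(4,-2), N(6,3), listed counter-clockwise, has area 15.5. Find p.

6

The doubled signed area Σ (x_i y_{i+1} − x_{i+1} y_i) is linear in p.
With p=0 it equals 13; the coefficient of p is 3 (from the two edges through J).
So 3·p + 13 = 2·15.5 = 31 ⇒ p = 6.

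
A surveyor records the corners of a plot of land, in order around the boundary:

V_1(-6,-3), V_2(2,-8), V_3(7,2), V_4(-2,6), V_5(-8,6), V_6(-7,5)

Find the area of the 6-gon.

Apply Gauss's area formula: 2A = Σ (x_i·y_{i+1} − x_{i+1}·y_i), indices taken mod 6.
Σ = (54) + (60) + (46) + (36) + (2) + (51) = 249
Area = |Σ|/2 = 124.5.

124.5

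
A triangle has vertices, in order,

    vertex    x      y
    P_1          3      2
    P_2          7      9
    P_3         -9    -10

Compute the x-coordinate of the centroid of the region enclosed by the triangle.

1/3

Apply the surveyor's formula. First the cross-terms c_i = x_i·y_{i+1} − x_{i+1}·y_i:
  13, 11, 12  ⇒  2A = 36, A = 18.
Then Σ (x_i + x_{i+1})·c_i = 36, so x̄ = 36 / (6·18) = 1/3.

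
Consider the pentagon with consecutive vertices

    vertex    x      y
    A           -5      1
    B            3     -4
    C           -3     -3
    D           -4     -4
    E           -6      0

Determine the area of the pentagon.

17

Σ = (17) + (-21) + (0) + (-24) + (-6) = -34
Area = |Σ|/2 = 17.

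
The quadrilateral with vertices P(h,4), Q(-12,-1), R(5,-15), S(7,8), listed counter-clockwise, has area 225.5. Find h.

Write out the shoelace sum; only the two edges meeting at P involve h:
2·Area = [(7·4 − h·8) + (h·(-1) − (-12)·4)] + 330
       = -9·h + 406 = 451
⇒ h = -5.

-5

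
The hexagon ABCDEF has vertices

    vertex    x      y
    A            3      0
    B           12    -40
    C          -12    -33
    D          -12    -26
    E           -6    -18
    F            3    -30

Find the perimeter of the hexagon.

128

|AB| = √((9)² + (-40)²) = √1681 = 41
|BC| = √((-24)² + (7)²) = √625 = 25
|CD| = √((0)² + (7)²) = √49 = 7
|DE| = √((6)² + (8)²) = √100 = 10
|EF| = √((9)² + (-12)²) = √225 = 15
|FA| = √((0)² + (30)²) = √900 = 30
Perimeter = 41 + 25 + 7 + 10 + 15 + 30 = 128.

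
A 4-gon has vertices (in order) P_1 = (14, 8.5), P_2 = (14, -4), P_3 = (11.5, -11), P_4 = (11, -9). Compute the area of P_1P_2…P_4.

Apply the surveyor's formula: 2A = Σ (x_i·y_{i+1} − x_{i+1}·y_i), indices taken mod 4.
Σ = (-175) + (-108) + (17.5) + (219.5) = -46
Area = |Σ|/2 = 23.

23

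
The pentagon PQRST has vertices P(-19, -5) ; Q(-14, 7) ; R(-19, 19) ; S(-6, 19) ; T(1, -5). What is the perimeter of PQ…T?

84

|PQ| = √((5)² + (12)²) = √169 = 13
|QR| = √((-5)² + (12)²) = √169 = 13
|RS| = √((13)² + (0)²) = √169 = 13
|ST| = √((7)² + (-24)²) = √625 = 25
|TP| = √((-20)² + (0)²) = √400 = 20
Perimeter = 13 + 13 + 13 + 25 + 20 = 84.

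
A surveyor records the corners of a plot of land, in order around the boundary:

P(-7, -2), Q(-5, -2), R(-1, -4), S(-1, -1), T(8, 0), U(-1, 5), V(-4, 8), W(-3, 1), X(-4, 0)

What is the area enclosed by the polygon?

55.5

Apply the shoelace (surveyor's) formula: 2A = Σ (x_i·y_{i+1} − x_{i+1}·y_i), indices taken mod 9.
Σ = (4) + (18) + (-3) + (8) + (40) + (12) + (20) + (4) + (8) = 111
Area = |Σ|/2 = 55.5.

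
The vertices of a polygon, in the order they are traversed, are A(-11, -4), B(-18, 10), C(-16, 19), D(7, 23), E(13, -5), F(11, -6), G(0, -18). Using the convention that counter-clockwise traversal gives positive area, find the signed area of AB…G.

Apply the shoelace (surveyor's) formula: 2A = Σ (x_i·y_{i+1} − x_{i+1}·y_i), indices taken mod 7.
Σ = (-182) + (-182) + (-501) + (-334) + (-23) + (-198) + (-198) = -1618
Signed area = Σ/2 = -809 (negative ⇒ clockwise traversal).

-809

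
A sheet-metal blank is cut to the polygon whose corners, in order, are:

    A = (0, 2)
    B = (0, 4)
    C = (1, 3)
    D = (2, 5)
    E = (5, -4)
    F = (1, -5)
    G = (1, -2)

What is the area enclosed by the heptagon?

Apply the shoelace (surveyor's) formula: 2A = Σ (x_i·y_{i+1} − x_{i+1}·y_i), indices taken mod 7.
Cross-terms: 0, -4, -1, -33, -21, 3, 2  ⇒  Σ = -54
Area = |Σ|/2 = 27.

27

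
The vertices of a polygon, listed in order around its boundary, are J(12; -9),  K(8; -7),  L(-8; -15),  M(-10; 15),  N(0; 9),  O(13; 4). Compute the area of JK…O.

415

Σ = (-12) + (-176) + (-270) + (-90) + (-117) + (-165) = -830
Area = |Σ|/2 = 415.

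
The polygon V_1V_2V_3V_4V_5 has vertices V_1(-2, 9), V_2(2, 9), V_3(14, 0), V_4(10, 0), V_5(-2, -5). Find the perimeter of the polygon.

50

|V_1V_2| = √((4)² + (0)²) = √16 = 4
|V_2V_3| = √((12)² + (-9)²) = √225 = 15
|V_3V_4| = √((-4)² + (0)²) = √16 = 4
|V_4V_5| = √((-12)² + (-5)²) = √169 = 13
|V_5V_1| = √((0)² + (14)²) = √196 = 14
Perimeter = 4 + 15 + 4 + 13 + 14 = 50.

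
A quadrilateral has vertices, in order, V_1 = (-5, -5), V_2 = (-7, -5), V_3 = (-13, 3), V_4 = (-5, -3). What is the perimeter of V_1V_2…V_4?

|V_1V_2| = √((-2)² + (0)²) = √4 = 2
|V_2V_3| = √((-6)² + (8)²) = √100 = 10
|V_3V_4| = √((8)² + (-6)²) = √100 = 10
|V_4V_1| = √((0)² + (-2)²) = √4 = 2
Perimeter = 2 + 10 + 10 + 2 = 24.

24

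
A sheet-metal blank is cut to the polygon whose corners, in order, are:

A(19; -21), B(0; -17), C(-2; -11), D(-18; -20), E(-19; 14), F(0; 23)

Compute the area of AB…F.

Apply the shoelace (surveyor's) formula: 2A = Σ (x_i·y_{i+1} − x_{i+1}·y_i), indices taken mod 6.
Σ = (-323) + (-34) + (-158) + (-632) + (-437) + (-437) = -2021
Area = |Σ|/2 = 1010.5.

1010.5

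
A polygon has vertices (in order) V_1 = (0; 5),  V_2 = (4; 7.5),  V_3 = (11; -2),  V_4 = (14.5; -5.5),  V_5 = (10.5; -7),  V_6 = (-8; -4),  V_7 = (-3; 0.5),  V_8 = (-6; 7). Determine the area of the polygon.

Apply the shoelace formula: 2A = Σ (x_i·y_{i+1} − x_{i+1}·y_i), indices taken mod 8.
Cross-terms: -20, -90.5, -31.5, -43.75, -98, -16, -18, -30  ⇒  Σ = -347.75
Area = |Σ|/2 = 173.875.

173.875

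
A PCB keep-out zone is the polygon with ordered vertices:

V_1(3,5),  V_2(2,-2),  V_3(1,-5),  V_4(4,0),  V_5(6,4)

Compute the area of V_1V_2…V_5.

Apply Gauss's area formula: 2A = Σ (x_i·y_{i+1} − x_{i+1}·y_i), indices taken mod 5.
V_1→V_2: (3)(-2) − (2)(5) = -16
V_2→V_3: (2)(-5) − (1)(-2) = -8
V_3→V_4: (1)(0) − (4)(-5) = 20
V_4→V_5: (4)(4) − (6)(0) = 16
V_5→V_1: (6)(5) − (3)(4) = 18
Σ = 30
Area = |Σ|/2 = 15.

15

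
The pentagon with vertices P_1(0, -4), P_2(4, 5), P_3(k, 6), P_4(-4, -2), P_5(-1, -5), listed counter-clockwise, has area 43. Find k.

Write out the shoelace sum; only the two edges meeting at P_3 involve k:
2·Area = [(4·6 − k·5) + (k·(-2) − (-4)·6)] + 38
       = -7·k + 86 = 86
⇒ k = 0.

0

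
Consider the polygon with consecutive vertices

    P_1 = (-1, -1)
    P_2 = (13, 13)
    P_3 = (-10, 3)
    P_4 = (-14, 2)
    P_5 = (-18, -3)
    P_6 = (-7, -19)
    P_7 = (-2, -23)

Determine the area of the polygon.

346

Σ = (0) + (169) + (22) + (78) + (321) + (123) + (-21) = 692
Area = |Σ|/2 = 346.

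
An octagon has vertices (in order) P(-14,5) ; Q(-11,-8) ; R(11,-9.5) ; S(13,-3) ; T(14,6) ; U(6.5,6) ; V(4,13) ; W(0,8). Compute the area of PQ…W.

409.75

Apply Gauss's area formula: 2A = Σ (x_i·y_{i+1} − x_{i+1}·y_i), indices taken mod 8.
P→Q: (-14)(-8) − (-11)(5) = 167
Q→R: (-11)(-9.5) − (11)(-8) = 192.5
R→S: (11)(-3) − (13)(-9.5) = 90.5
S→T: (13)(6) − (14)(-3) = 120
T→U: (14)(6) − (6.5)(6) = 45
U→V: (6.5)(13) − (4)(6) = 60.5
V→W: (4)(8) − (0)(13) = 32
W→P: (0)(5) − (-14)(8) = 112
Σ = 819.5
Area = |Σ|/2 = 409.75.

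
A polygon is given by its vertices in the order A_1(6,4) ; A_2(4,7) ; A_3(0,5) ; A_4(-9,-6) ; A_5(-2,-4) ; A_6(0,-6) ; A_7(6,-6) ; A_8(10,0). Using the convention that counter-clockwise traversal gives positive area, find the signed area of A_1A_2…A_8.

Σ = (26) + (20) + (45) + (24) + (12) + (36) + (60) + (40) = 263
Signed area = Σ/2 = 131.5 (positive ⇒ counter-clockwise traversal).

131.5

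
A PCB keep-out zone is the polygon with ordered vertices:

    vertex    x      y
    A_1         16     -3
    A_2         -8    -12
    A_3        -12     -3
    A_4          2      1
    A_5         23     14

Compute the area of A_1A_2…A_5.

315

Apply the shoelace formula: 2A = Σ (x_i·y_{i+1} − x_{i+1}·y_i), indices taken mod 5.
Σ = (-216) + (-120) + (-6) + (5) + (-293) = -630
Area = |Σ|/2 = 315.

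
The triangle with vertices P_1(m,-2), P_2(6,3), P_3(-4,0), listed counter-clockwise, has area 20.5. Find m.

Write out the shoelace sum; only the two edges meeting at P_1 involve m:
2·Area = [((-4)·(-2) − m·0) + (m·3 − 6·(-2))] + 12
       = 3·m + 32 = 41
⇒ m = 3.

3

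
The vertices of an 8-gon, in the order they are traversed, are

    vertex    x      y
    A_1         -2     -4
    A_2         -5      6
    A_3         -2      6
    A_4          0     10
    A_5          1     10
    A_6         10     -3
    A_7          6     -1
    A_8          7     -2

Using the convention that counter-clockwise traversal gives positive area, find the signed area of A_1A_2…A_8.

-106

Σ = (-32) + (-18) + (-20) + (-10) + (-103) + (8) + (-5) + (-32) = -212
Signed area = Σ/2 = -106 (negative ⇒ clockwise traversal).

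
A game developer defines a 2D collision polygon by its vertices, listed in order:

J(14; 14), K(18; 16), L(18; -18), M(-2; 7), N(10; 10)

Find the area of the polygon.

Σ = (-28) + (-612) + (90) + (-90) + (0) = -640
Area = |Σ|/2 = 320.

320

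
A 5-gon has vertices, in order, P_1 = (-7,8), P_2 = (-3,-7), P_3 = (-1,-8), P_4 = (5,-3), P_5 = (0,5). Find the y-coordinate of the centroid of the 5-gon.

-50/193

Apply the shoelace formula. First the cross-terms c_i = x_i·y_{i+1} − x_{i+1}·y_i:
  73, 17, 43, 25, 35  ⇒  2A = 193, A = 96.5.
Then Σ (y_i + y_{i+1})·c_i = -150, so ȳ = -150 / (6·96.5) = -50/193.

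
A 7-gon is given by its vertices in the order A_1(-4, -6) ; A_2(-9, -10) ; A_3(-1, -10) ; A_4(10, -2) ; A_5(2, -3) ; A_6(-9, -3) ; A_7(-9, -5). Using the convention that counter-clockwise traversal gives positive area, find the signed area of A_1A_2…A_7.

80.5

Σ = (-14) + (80) + (102) + (-26) + (-33) + (18) + (34) = 161
Signed area = Σ/2 = 80.5 (positive ⇒ counter-clockwise traversal).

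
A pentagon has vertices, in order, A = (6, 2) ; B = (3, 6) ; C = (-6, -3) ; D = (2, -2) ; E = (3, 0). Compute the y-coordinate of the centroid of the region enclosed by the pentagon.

77/87

Apply the surveyor's formula. First the cross-terms c_i = x_i·y_{i+1} − x_{i+1}·y_i:
  30, 27, 18, 6, 6  ⇒  2A = 87, A = 43.5.
Then Σ (y_i + y_{i+1})·c_i = 231, so ȳ = 231 / (6·43.5) = 77/87.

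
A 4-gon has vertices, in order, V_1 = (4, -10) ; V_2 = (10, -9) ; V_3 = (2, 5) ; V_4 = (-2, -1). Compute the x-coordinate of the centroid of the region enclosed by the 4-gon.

440/123

Apply the surveyor's formula. First the cross-terms c_i = x_i·y_{i+1} − x_{i+1}·y_i:
  64, 68, 8, 24  ⇒  2A = 164, A = 82.
Then Σ (x_i + x_{i+1})·c_i = 1760, so x̄ = 1760 / (6·82) = 440/123.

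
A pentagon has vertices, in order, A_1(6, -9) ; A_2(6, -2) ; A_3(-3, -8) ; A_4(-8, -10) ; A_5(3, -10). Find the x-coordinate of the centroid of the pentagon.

463/291

Apply the shoelace (surveyor's) formula. First the cross-terms c_i = x_i·y_{i+1} − x_{i+1}·y_i:
  42, -54, -34, 110, 33  ⇒  2A = 97, A = 48.5.
Then Σ (x_i + x_{i+1})·c_i = 463, so x̄ = 463 / (6·48.5) = 463/291.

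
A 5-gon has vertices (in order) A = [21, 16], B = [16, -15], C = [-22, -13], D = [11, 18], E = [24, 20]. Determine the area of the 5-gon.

Apply the shoelace (surveyor's) formula: 2A = Σ (x_i·y_{i+1} − x_{i+1}·y_i), indices taken mod 5.
Cross-terms: -571, -538, -253, -212, -36  ⇒  Σ = -1610
Area = |Σ|/2 = 805.

805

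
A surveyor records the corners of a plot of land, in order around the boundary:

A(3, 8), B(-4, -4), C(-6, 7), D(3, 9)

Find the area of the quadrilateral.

Apply the surveyor's formula: 2A = Σ (x_i·y_{i+1} − x_{i+1}·y_i), indices taken mod 4.
Cross-terms: 20, -52, -75, -3  ⇒  Σ = -110
Area = |Σ|/2 = 55.

55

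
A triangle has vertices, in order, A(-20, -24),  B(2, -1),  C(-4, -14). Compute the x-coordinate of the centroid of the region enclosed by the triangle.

Apply Gauss's area formula. First the cross-terms c_i = x_i·y_{i+1} − x_{i+1}·y_i:
  68, -32, -184  ⇒  2A = -148, A = -74.
Then Σ (x_i + x_{i+1})·c_i = 3256, so x̄ = 3256 / (6·(-74)) = -22/3.

-22/3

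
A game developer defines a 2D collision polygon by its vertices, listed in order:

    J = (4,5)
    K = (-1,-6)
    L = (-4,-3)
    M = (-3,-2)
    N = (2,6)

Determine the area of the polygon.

Apply the shoelace formula: 2A = Σ (x_i·y_{i+1} − x_{i+1}·y_i), indices taken mod 5.
J→K: (4)(-6) − (-1)(5) = -19
K→L: (-1)(-3) − (-4)(-6) = -21
L→M: (-4)(-2) − (-3)(-3) = -1
M→N: (-3)(6) − (2)(-2) = -14
N→J: (2)(5) − (4)(6) = -14
Σ = -69
Area = |Σ|/2 = 34.5.

34.5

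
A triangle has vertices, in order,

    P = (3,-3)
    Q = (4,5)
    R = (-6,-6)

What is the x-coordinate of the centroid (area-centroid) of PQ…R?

Apply Gauss's area formula. First the cross-terms c_i = x_i·y_{i+1} − x_{i+1}·y_i:
  27, 6, 36  ⇒  2A = 69, A = 34.5.
Then Σ (x_i + x_{i+1})·c_i = 69, so x̄ = 69 / (6·34.5) = 1/3.

1/3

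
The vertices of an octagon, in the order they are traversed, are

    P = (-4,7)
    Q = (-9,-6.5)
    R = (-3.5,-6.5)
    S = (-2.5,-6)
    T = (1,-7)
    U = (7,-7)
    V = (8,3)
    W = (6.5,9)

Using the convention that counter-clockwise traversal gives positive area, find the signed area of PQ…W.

203

Apply Gauss's area formula: 2A = Σ (x_i·y_{i+1} − x_{i+1}·y_i), indices taken mod 8.
Σ = (89) + (35.75) + (4.75) + (23.5) + (42) + (77) + (52.5) + (81.5) = 406
Signed area = Σ/2 = 203 (positive ⇒ counter-clockwise traversal).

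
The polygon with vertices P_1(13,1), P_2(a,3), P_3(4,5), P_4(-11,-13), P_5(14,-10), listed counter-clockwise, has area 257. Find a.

12

Write out the shoelace sum; only the two edges meeting at P_2 involve a:
2·Area = [(13·3 − a·1) + (a·5 − 4·3)] + 439
       = 4·a + 466 = 514
⇒ a = 12.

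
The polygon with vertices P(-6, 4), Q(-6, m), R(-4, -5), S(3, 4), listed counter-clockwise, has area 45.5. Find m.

-1

The doubled signed area Σ (x_i y_{i+1} − x_{i+1} y_i) is linear in m.
With m=0 it equals 89; the coefficient of m is -2 (from the two edges through Q).
So -2·m + 89 = 2·45.5 = 91 ⇒ m = -1.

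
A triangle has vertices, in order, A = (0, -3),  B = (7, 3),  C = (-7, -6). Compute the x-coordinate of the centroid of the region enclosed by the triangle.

0

Apply Gauss's area formula. First the cross-terms c_i = x_i·y_{i+1} − x_{i+1}·y_i:
  21, -21, 21  ⇒  2A = 21, A = 10.5.
Then Σ (x_i + x_{i+1})·c_i = 0, so x̄ = 0 / (6·10.5) = 0.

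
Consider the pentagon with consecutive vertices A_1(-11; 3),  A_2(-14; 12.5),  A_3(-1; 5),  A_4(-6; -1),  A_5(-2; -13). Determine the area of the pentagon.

Apply the shoelace (surveyor's) formula: 2A = Σ (x_i·y_{i+1} − x_{i+1}·y_i), indices taken mod 5.
A_1→A_2: (-11)(12.5) − (-14)(3) = -95.5
A_2→A_3: (-14)(5) − (-1)(12.5) = -57.5
A_3→A_4: (-1)(-1) − (-6)(5) = 31
A_4→A_5: (-6)(-13) − (-2)(-1) = 76
A_5→A_1: (-2)(3) − (-11)(-13) = -149
Σ = -195
Area = |Σ|/2 = 97.5.

97.5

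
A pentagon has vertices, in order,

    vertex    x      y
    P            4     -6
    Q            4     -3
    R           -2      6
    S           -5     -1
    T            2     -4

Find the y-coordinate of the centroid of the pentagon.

-1/6

Apply the shoelace (surveyor's) formula. First the cross-terms c_i = x_i·y_{i+1} − x_{i+1}·y_i:
  12, 18, 32, 22, 4  ⇒  2A = 88, A = 44.
Then Σ (y_i + y_{i+1})·c_i = -44, so ȳ = -44 / (6·44) = -1/6.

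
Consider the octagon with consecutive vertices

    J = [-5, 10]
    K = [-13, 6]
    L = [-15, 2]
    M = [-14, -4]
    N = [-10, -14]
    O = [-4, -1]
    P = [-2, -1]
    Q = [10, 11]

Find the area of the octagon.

253.5

Apply Gauss's area formula: 2A = Σ (x_i·y_{i+1} − x_{i+1}·y_i), indices taken mod 8.
J→K: (-5)(6) − (-13)(10) = 100
K→L: (-13)(2) − (-15)(6) = 64
L→M: (-15)(-4) − (-14)(2) = 88
M→N: (-14)(-14) − (-10)(-4) = 156
N→O: (-10)(-1) − (-4)(-14) = -46
O→P: (-4)(-1) − (-2)(-1) = 2
P→Q: (-2)(11) − (10)(-1) = -12
Q→J: (10)(10) − (-5)(11) = 155
Σ = 507
Area = |Σ|/2 = 253.5.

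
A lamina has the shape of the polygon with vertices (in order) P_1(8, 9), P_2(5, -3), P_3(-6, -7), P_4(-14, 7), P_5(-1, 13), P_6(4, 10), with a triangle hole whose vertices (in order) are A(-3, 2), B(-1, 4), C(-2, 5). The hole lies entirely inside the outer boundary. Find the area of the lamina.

Outer boundary:
Apply the surveyor's formula: 2A = Σ (x_i·y_{i+1} − x_{i+1}·y_i), indices taken mod 6.
Cross-terms: -69, -53, -140, -175, -62, -44  ⇒  Σ = -543
Area = |Σ|/2 = 271.5.
Hole:
Σ = (-10) + (3) + (11) = 4
Area = |Σ|/2 = 2.
Net area = 271.5 − 2 = 269.5.

269.5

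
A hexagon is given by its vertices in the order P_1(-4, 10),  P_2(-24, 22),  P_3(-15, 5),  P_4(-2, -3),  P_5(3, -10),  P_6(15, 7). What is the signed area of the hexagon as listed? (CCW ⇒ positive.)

Cross-terms: 152, 210, 55, 29, 171, 178  ⇒  Σ = 795
Signed area = Σ/2 = 397.5 (positive ⇒ counter-clockwise traversal).

397.5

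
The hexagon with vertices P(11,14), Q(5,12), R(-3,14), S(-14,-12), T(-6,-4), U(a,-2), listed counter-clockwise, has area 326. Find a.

The doubled signed area Σ (x_i y_{i+1} − x_{i+1} y_i) is linear in a.
With a=0 it equals 418; the coefficient of a is 18 (from the two edges through U).
So 18·a + 418 = 2·326 = 652 ⇒ a = 13.

13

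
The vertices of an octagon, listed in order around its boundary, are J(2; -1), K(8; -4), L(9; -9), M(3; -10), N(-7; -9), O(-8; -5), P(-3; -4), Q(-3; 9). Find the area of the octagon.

Σ = (0) + (-36) + (-63) + (-97) + (-37) + (17) + (-39) + (-15) = -270
Area = |Σ|/2 = 135.

135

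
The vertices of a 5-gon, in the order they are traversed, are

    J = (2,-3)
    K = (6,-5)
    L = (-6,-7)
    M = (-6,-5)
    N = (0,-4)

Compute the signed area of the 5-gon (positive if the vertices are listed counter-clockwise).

Apply the shoelace formula: 2A = Σ (x_i·y_{i+1} − x_{i+1}·y_i), indices taken mod 5.
J→K: (2)(-5) − (6)(-3) = 8
K→L: (6)(-7) − (-6)(-5) = -72
L→M: (-6)(-5) − (-6)(-7) = -12
M→N: (-6)(-4) − (0)(-5) = 24
N→J: (0)(-3) − (2)(-4) = 8
Σ = -44
Signed area = Σ/2 = -22 (negative ⇒ clockwise traversal).

-22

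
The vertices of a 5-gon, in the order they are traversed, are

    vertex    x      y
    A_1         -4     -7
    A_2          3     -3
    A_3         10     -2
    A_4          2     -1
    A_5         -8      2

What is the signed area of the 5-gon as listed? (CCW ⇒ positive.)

Apply Gauss's area formula: 2A = Σ (x_i·y_{i+1} − x_{i+1}·y_i), indices taken mod 5.
Cross-terms: 33, 24, -6, -4, 64  ⇒  Σ = 111
Signed area = Σ/2 = 55.5 (positive ⇒ counter-clockwise traversal).

55.5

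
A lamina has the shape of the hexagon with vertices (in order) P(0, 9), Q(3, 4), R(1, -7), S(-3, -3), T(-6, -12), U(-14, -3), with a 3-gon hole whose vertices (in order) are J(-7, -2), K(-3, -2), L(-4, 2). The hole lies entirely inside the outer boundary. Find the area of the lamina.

159

Outer boundary:
Apply the shoelace (surveyor's) formula: 2A = Σ (x_i·y_{i+1} − x_{i+1}·y_i), indices taken mod 6.
Σ = (-27) + (-25) + (-24) + (18) + (-150) + (-126) = -334
Area = |Σ|/2 = 167.
Hole:
Apply the surveyor's formula: 2A = Σ (x_i·y_{i+1} − x_{i+1}·y_i), indices taken mod 3.
Σ = (8) + (-14) + (22) = 16
Area = |Σ|/2 = 8.
Net area = 167 − 8 = 159.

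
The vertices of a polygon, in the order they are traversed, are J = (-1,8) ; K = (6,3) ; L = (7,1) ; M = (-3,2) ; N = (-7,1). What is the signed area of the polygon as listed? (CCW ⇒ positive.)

-46.5

Apply Gauss's area formula: 2A = Σ (x_i·y_{i+1} − x_{i+1}·y_i), indices taken mod 5.
Σ = (-51) + (-15) + (17) + (11) + (-55) = -93
Signed area = Σ/2 = -46.5 (negative ⇒ clockwise traversal).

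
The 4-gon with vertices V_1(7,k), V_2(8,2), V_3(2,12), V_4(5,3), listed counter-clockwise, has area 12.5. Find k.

2

Write out the shoelace sum; only the two edges meeting at V_1 involve k:
2·Area = [(5·k − 7·3) + (7·2 − 8·k)] + 38
       = -3·k + 31 = 25
⇒ k = 2.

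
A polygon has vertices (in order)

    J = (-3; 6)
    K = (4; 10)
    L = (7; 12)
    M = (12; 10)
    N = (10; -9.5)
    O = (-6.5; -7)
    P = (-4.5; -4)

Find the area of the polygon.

Apply Gauss's area formula: 2A = Σ (x_i·y_{i+1} − x_{i+1}·y_i), indices taken mod 7.
Cross-terms: -54, -22, -74, -214, -131.75, -5.5, -39  ⇒  Σ = -540.25
Area = |Σ|/2 = 270.125.

270.125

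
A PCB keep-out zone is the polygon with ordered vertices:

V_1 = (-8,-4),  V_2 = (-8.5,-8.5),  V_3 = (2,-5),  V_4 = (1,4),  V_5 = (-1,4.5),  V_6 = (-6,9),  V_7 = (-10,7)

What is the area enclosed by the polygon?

Apply the surveyor's formula: 2A = Σ (x_i·y_{i+1} − x_{i+1}·y_i), indices taken mod 7.
Σ = (34) + (59.5) + (13) + (8.5) + (18) + (48) + (96) = 277
Area = |Σ|/2 = 138.5.

138.5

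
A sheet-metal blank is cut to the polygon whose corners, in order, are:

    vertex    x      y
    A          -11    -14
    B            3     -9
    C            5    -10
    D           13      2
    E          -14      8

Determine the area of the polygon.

A→B: (-11)(-9) − (3)(-14) = 141
B→C: (3)(-10) − (5)(-9) = 15
C→D: (5)(2) − (13)(-10) = 140
D→E: (13)(8) − (-14)(2) = 132
E→A: (-14)(-14) − (-11)(8) = 284
Σ = 712
Area = |Σ|/2 = 356.

356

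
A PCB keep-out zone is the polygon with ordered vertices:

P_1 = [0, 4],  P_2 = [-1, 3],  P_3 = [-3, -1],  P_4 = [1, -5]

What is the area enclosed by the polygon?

17

Σ = (4) + (10) + (16) + (4) = 34
Area = |Σ|/2 = 17.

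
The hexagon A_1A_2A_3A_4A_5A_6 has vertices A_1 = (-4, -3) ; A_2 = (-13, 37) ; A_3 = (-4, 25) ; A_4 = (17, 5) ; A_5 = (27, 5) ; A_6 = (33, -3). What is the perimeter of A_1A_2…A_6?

142

|A_1A_2| = √((-9)² + (40)²) = √1681 = 41
|A_2A_3| = √((9)² + (-12)²) = √225 = 15
|A_3A_4| = √((21)² + (-20)²) = √841 = 29
|A_4A_5| = √((10)² + (0)²) = √100 = 10
|A_5A_6| = √((6)² + (-8)²) = √100 = 10
|A_6A_1| = √((-37)² + (0)²) = √1369 = 37
Perimeter = 41 + 15 + 29 + 10 + 10 + 37 = 142.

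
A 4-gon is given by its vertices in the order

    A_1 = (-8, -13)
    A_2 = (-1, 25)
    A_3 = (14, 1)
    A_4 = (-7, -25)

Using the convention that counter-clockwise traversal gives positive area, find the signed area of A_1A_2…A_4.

Apply the surveyor's formula: 2A = Σ (x_i·y_{i+1} − x_{i+1}·y_i), indices taken mod 4.
Cross-terms: -213, -351, -343, -109  ⇒  Σ = -1016
Signed area = Σ/2 = -508 (negative ⇒ clockwise traversal).

-508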